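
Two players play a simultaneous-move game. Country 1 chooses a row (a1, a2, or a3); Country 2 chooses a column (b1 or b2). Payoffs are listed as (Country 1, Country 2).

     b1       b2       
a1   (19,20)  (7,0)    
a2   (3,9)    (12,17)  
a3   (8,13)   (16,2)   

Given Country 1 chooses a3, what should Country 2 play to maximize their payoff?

With Country 1 fixed at a3, Country 2's payoffs are: b1 → 13, b2 → 2.
The maximum is 13, achieved by b1.

b1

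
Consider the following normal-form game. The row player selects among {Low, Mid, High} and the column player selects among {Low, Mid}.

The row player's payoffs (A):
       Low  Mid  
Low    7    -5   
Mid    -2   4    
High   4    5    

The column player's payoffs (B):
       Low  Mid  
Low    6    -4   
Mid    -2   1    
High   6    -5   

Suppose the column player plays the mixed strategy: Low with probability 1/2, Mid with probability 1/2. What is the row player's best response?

Compute the row player's expected payoff from each pure strategy against the given mix.
Low: (1/2)·7 + (1/2)·(-5) = 1
Mid: (1/2)·(-2) + (1/2)·4 = 1
High: (1/2)·4 + (1/2)·5 = 9/2
Highest expected payoff is 9/2, from High.

High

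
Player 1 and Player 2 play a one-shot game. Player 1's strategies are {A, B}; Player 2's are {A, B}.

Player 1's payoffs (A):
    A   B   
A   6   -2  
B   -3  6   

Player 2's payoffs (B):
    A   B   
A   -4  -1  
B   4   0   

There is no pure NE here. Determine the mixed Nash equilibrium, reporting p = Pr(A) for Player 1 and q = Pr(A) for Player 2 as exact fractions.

Each player's mixing probability is pinned down by making the *other* player indifferent.
Player 2 indifferent between A and B: p·(-4) + (1−p)·4 = p·(-1) + (1−p)·0 ⟹ 4 + (-8)p = 0 + (-1)p ⟹ p = 4/7.
Player 1 indifferent between A and B: q·6 + (1−q)·(-2) = q·(-3) + (1−q)·6 ⟹ (-2) + 8q = 6 + (-9)q ⟹ q = 8/17.

p = 4/7, q = 8/17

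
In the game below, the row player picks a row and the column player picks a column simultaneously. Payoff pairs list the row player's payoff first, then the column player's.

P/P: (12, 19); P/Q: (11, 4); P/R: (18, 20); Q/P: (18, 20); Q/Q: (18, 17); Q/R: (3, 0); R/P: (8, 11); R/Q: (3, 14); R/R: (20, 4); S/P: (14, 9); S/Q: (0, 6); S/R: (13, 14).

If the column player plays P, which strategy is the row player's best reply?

With the column player fixed at P, the row player's payoffs are: P → 12, Q → 18, R → 8, S → 14.
The maximum is 18, achieved by Q.

Q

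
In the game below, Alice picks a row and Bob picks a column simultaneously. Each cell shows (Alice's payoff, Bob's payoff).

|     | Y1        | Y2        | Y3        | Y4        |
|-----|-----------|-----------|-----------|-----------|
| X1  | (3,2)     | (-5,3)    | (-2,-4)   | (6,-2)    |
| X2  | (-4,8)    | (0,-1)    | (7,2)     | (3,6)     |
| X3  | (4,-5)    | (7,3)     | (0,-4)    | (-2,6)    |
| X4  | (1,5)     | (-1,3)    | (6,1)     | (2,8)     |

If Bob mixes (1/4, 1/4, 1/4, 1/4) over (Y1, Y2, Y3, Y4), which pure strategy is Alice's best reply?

Compute Alice's expected payoff from each pure strategy against the given mix.
X1: (1/4)·3 + (1/4)·(-5) + (1/4)·(-2) + (1/4)·6 = 1/2
X2: (1/4)·(-4) + (1/4)·0 + (1/4)·7 + (1/4)·3 = 3/2
X3: (1/4)·4 + (1/4)·7 + (1/4)·0 + (1/4)·(-2) = 9/4
X4: (1/4)·1 + (1/4)·(-1) + (1/4)·6 + (1/4)·2 = 2
Highest expected payoff is 9/4, from X3.

X3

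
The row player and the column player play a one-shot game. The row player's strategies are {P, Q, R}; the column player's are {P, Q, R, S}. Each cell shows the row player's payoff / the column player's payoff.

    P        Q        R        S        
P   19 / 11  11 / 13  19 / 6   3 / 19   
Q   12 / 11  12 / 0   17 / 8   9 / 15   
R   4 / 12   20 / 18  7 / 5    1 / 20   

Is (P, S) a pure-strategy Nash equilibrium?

No

Holding the column player at S: the row player gets 3 from P but could get 9 by switching to Q. The row player has a profitable deviation.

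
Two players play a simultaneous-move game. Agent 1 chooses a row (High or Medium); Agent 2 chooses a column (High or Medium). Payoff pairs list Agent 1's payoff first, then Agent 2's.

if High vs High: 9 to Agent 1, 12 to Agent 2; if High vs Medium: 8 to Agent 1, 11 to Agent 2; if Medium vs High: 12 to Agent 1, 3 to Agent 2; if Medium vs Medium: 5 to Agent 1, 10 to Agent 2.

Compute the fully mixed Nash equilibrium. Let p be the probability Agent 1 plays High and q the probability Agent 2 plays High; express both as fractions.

p = 7/8, q = 1/2

Each player's mixing probability is pinned down by making the *other* player indifferent.
Agent 2 indifferent between High and Medium: p·12 + (1−p)·3 = p·11 + (1−p)·10 ⟹ 3 + 9p = 10 + 1p ⟹ p = 7/8.
Agent 1 indifferent between High and Medium: q·9 + (1−q)·8 = q·12 + (1−q)·5 ⟹ 8 + 1q = 5 + 7q ⟹ q = 1/2.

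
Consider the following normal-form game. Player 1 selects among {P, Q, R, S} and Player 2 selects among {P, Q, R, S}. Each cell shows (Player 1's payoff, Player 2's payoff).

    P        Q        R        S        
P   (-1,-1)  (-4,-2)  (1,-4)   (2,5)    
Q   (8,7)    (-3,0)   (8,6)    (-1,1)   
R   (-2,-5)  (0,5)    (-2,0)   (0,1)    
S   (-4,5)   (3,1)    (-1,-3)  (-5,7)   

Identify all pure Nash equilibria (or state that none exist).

(P, S) and (Q, P)

A profile is a Nash equilibrium when each player is best-responding to the other.
Player 1's best responses — vs P: Q (payoff 8); vs Q: S (payoff 3); vs R: Q (payoff 8); vs S: P (payoff 2).
Player 2's best responses — vs P: S (payoff 5); vs Q: P (payoff 7); vs R: Q (payoff 5); vs S: S (payoff 7).
Mutual best responses occur at (P, S) and (Q, P); at each, neither player gains by switching.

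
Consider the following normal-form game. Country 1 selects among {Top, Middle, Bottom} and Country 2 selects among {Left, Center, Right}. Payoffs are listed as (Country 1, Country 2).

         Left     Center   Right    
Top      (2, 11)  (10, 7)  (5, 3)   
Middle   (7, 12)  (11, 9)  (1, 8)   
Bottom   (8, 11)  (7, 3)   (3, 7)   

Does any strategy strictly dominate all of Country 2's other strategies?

Left

Check whether one of Country 2's strategies beats all alternatives regardless of what the opponent does.
Left strictly dominates: vs Top: 11 > each of {7, 3}; vs Middle: 12 > each of {9, 8}; vs Bottom: 11 > each of {3, 7}.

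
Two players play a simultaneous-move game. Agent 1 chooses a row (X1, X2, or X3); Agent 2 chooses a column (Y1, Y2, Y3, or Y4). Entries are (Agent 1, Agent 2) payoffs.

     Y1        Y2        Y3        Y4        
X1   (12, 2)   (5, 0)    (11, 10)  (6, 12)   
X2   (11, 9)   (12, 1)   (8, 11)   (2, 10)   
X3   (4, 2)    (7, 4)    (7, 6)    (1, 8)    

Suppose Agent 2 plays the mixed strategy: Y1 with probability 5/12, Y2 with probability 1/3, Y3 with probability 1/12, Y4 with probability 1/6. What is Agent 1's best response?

Compute Agent 1's expected payoff from each pure strategy against the given mix.
X1: (5/12)·12 + (1/3)·5 + (1/12)·11 + (1/6)·6 = 103/12
X2: (5/12)·11 + (1/3)·12 + (1/12)·8 + (1/6)·2 = 115/12
X3: (5/12)·4 + (1/3)·7 + (1/12)·7 + (1/6)·1 = 19/4
Highest expected payoff is 115/12, from X2.

X2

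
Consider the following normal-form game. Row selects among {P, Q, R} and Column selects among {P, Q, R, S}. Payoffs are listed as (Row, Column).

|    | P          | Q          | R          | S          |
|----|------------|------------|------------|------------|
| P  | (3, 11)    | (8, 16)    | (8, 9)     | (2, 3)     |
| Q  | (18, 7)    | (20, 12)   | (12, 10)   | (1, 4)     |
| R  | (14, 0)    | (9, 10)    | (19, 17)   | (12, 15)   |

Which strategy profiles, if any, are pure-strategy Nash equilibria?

Find each player's best response to every opponent strategy; NE are the intersections.
Row's best responses — vs P: Q (payoff 18); vs Q: Q (payoff 20); vs R: R (payoff 19); vs S: R (payoff 12).
Column's best responses — vs P: Q (payoff 16); vs Q: Q (payoff 12); vs R: R (payoff 17).
Mutual best responses occur at (Q, Q) and (R, R); at each, neither player gains by switching.

(Q, Q) and (R, R)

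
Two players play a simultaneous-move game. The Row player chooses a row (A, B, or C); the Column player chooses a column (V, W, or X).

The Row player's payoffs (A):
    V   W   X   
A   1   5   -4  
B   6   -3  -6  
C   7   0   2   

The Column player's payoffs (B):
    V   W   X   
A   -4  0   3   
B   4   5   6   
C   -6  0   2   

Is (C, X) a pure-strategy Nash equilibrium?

Yes

Holding the Column player at X: the Row player gets 2 from C, versus -4 from A, -6 from B. No profitable deviation for the Row player.
Holding the Row player at C: the Column player gets 2 from X, versus -6 from V, 0 from W. No profitable deviation for the Column player either.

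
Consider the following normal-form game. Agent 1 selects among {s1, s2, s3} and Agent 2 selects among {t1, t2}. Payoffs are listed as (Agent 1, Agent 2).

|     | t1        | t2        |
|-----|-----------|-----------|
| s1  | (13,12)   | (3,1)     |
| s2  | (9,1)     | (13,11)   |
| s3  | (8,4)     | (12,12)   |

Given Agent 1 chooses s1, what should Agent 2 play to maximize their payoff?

t1

With Agent 1 fixed at s1, Agent 2's payoffs are: t1 → 12, t2 → 1.
The maximum is 12, achieved by t1.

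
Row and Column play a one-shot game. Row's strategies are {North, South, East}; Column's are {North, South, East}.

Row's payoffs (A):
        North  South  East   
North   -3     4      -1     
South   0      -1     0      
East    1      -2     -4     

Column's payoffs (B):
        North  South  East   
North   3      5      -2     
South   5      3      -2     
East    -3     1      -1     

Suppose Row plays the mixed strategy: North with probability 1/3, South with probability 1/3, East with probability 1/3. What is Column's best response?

Compute Column's expected payoff from each pure strategy against the given mix.
North: (1/3)·3 + (1/3)·5 + (1/3)·(-3) = 5/3
South: (1/3)·5 + (1/3)·3 + (1/3)·1 = 3
East: (1/3)·(-2) + (1/3)·(-2) + (1/3)·(-1) = -5/3
Highest expected payoff is 3, from South.

South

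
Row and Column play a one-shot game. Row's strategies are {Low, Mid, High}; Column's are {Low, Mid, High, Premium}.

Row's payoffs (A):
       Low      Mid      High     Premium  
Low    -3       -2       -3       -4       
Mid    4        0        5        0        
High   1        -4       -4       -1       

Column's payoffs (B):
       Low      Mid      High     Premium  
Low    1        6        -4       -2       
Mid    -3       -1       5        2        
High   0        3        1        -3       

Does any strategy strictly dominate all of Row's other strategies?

Check whether one of Row's strategies beats all alternatives regardless of what the opponent does.
Mid strictly dominates: vs Low: 4 > each of {-3, 1}; vs Mid: 0 > each of {-2, -4}; vs High: 5 > each of {-3, -4}; vs Premium: 0 > each of {-4, -1}.

Mid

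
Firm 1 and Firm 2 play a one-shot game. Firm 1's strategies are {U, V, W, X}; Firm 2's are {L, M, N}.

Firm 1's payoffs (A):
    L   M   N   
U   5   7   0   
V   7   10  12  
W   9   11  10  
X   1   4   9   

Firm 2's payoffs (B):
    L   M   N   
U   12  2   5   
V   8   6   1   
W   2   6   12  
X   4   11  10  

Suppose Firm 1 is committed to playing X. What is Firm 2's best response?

M

With Firm 1 fixed at X, Firm 2's payoffs are: L → 4, M → 11, N → 10.
The maximum is 11, achieved by M.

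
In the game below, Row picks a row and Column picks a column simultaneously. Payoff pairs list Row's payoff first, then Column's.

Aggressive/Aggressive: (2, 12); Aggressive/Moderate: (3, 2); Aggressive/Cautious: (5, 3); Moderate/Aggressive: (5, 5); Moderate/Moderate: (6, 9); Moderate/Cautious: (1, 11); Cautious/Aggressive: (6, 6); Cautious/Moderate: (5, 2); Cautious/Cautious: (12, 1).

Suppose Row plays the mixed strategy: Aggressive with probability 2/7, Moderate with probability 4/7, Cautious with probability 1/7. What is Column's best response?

Column's best reply maximizes expected payoff against the mix.
Aggressive: (2/7)·12 + (4/7)·5 + (1/7)·6 = 50/7
Moderate: (2/7)·2 + (4/7)·9 + (1/7)·2 = 6
Cautious: (2/7)·3 + (4/7)·11 + (1/7)·1 = 51/7
Highest expected payoff is 51/7, from Cautious.

Cautious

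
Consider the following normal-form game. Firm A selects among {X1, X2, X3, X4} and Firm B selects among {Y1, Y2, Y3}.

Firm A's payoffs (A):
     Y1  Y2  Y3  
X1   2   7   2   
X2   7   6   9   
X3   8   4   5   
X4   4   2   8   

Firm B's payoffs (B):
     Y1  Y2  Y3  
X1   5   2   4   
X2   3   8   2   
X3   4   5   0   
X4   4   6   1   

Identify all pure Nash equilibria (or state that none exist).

Find each player's best response to every opponent strategy; NE are the intersections.
Firm A's best responses — vs Y1: X3 (payoff 8); vs Y2: X1 (payoff 7); vs Y3: X2 (payoff 9).
Firm B's best responses — vs X1: Y1 (payoff 5); vs X2: Y2 (payoff 8); vs X3: Y2 (payoff 5); vs X4: Y2 (payoff 6).
No cell has both players best-responding. For instance, Firm A's best reply to Y3 is X2, but against X2 Firm B prefers Y2 over Y3.

None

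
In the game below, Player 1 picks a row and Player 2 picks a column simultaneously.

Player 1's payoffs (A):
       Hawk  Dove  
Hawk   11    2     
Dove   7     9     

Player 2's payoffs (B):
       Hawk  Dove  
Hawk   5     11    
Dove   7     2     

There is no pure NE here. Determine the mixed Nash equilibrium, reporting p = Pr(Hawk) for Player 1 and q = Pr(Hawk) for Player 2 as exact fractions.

p = 5/11, q = 7/11

Each player's mixing probability is pinned down by making the *other* player indifferent.
Player 2 indifferent between Hawk and Dove: p·5 + (1−p)·7 = p·11 + (1−p)·2 ⟹ 7 + (-2)p = 2 + 9p ⟹ p = 5/11.
Player 1 indifferent between Hawk and Dove: q·11 + (1−q)·2 = q·7 + (1−q)·9 ⟹ 2 + 9q = 9 + (-2)q ⟹ q = 7/11.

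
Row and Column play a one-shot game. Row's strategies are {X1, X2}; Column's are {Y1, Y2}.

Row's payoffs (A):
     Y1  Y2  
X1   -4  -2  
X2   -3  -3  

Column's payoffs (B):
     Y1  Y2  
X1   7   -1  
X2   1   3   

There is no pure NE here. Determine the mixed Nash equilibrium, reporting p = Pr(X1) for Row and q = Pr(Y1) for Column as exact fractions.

In a mixed NE each player is indifferent between their pure strategies, so the opponent's mix sets the indifference.
Column indifferent between Y1 and Y2: p·7 + (1−p)·1 = p·(-1) + (1−p)·3 ⟹ 1 + 6p = 3 + (-4)p ⟹ p = 1/5.
Row indifferent between X1 and X2: q·(-4) + (1−q)·(-2) = q·(-3) + (1−q)·(-3) ⟹ (-2) + (-2)q = (-3) + 0q ⟹ q = 1/2.

p = 1/5, q = 1/2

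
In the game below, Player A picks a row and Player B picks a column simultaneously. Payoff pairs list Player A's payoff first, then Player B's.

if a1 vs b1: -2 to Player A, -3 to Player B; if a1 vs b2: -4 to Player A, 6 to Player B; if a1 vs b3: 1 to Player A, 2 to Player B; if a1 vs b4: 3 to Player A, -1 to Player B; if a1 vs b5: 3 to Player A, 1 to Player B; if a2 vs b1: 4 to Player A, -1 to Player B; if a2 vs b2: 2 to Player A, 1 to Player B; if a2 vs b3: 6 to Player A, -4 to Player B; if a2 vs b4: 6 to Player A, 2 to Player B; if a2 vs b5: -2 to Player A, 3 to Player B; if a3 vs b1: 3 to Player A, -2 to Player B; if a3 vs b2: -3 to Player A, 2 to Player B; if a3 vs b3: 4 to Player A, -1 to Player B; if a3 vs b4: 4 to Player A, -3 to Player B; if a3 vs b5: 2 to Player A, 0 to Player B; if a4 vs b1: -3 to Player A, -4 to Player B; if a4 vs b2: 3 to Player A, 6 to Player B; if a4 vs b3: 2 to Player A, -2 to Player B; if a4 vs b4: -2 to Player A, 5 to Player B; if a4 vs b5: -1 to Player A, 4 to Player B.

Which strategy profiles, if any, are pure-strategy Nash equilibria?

A profile is a Nash equilibrium when each player is best-responding to the other.
Player A's best responses — vs b1: a2 (payoff 4); vs b2: a4 (payoff 3); vs b3: a2 (payoff 6); vs b4: a2 (payoff 6); vs b5: a1 (payoff 3).
Player B's best responses — vs a1: b2 (payoff 6); vs a2: b5 (payoff 3); vs a3: b2 (payoff 2); vs a4: b2 (payoff 6).
The only mutual best response is (a4, b2); neither player gains by switching there.

(a4, b2)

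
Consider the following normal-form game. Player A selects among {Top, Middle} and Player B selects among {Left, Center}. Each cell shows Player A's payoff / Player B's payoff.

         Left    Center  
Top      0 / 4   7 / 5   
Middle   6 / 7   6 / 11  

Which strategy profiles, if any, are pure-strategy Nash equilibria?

A profile is a Nash equilibrium when each player is best-responding to the other.
Player A's best responses — vs Left: Middle (payoff 6); vs Center: Top (payoff 7).
Player B's best responses — vs Top: Center (payoff 5); vs Middle: Center (payoff 11).
The only mutual best response is (Top, Center); neither player gains by switching there.

(Top, Center)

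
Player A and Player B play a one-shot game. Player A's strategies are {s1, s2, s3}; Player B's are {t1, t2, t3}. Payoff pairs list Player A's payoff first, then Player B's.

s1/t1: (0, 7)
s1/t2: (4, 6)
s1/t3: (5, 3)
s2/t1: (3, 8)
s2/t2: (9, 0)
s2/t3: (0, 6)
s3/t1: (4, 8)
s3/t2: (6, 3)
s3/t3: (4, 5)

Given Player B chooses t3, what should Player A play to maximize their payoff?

With Player B fixed at t3, Player A's payoffs are: s1 → 5, s2 → 0, s3 → 4.
The maximum is 5, achieved by s1.

s1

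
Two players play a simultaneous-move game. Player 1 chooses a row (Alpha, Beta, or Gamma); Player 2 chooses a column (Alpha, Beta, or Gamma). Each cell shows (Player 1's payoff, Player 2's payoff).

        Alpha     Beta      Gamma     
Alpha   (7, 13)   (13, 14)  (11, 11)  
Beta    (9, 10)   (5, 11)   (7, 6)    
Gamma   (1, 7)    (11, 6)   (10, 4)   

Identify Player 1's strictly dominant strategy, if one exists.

None

Check whether one of Player 1's strategies beats all alternatives regardless of what the opponent does.
Alpha is not dominant: against Alpha, Beta gives 9 > 7.
Beta is not dominant: against Beta, Alpha gives 13 > 5.
Gamma is not dominant: against Alpha, Alpha gives 7 > 1.
No single strategy is best against every opponent action.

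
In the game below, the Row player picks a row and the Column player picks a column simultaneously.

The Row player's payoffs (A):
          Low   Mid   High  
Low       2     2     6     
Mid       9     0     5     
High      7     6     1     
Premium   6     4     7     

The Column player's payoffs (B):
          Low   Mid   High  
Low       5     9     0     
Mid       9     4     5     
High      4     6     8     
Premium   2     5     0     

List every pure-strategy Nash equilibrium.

A profile is a Nash equilibrium when each player is best-responding to the other.
The Row player's best responses — vs Low: Mid (payoff 9); vs Mid: High (payoff 6); vs High: Premium (payoff 7).
The Column player's best responses — vs Low: Mid (payoff 9); vs Mid: Low (payoff 9); vs High: High (payoff 8); vs Premium: Mid (payoff 5).
The only mutual best response is (Mid, Low); neither player gains by switching there.

(Mid, Low)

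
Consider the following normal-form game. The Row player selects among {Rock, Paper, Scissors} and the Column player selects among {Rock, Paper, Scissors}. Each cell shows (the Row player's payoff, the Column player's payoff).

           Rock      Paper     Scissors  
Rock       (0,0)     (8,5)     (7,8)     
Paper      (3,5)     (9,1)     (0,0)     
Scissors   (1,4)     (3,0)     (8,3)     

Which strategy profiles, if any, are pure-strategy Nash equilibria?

(Paper, Rock)

Find each player's best response to every opponent strategy; NE are the intersections.
The Row player's best responses — vs Rock: Paper (payoff 3); vs Paper: Paper (payoff 9); vs Scissors: Scissors (payoff 8).
The Column player's best responses — vs Rock: Scissors (payoff 8); vs Paper: Rock (payoff 5); vs Scissors: Rock (payoff 4).
The only mutual best response is (Paper, Rock); neither player gains by switching there.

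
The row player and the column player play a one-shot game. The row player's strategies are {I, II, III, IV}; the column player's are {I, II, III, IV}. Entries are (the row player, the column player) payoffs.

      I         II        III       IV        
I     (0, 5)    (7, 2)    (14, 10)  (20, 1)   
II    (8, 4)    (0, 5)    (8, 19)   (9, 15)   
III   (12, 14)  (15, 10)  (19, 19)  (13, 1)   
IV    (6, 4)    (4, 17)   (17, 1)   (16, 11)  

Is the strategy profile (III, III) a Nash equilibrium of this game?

Yes

Holding the column player at III: the row player gets 19 from III, versus 14 from I, 8 from II, 17 from IV. No profitable deviation for the row player.
Holding the row player at III: the column player gets 19 from III, versus 14 from I, 10 from II, 1 from IV. No profitable deviation for the column player either.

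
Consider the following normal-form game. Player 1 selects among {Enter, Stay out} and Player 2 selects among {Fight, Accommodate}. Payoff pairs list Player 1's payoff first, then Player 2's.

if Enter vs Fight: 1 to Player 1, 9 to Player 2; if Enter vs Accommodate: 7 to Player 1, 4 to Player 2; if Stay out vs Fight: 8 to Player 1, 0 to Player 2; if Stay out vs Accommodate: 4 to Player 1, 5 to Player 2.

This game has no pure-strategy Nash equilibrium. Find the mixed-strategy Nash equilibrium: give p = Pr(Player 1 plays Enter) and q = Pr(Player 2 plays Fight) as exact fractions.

In a mixed NE each player is indifferent between their pure strategies, so the opponent's mix sets the indifference.
Player 2 indifferent between Fight and Accommodate: p·9 + (1−p)·0 = p·4 + (1−p)·5 ⟹ 0 + 9p = 5 + (-1)p ⟹ p = 1/2.
Player 1 indifferent between Enter and Stay out: q·1 + (1−q)·7 = q·8 + (1−q)·4 ⟹ 7 + (-6)q = 4 + 4q ⟹ q = 3/10.

p = 1/2, q = 3/10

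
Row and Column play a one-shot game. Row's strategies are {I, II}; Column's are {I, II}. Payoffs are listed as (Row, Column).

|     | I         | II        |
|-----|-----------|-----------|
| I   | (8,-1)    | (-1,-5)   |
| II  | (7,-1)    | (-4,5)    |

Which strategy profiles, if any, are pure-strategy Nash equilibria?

(I, I)

A profile is a Nash equilibrium when each player is best-responding to the other.
Row's best responses — vs I: I (payoff 8); vs II: I (payoff -1).
Column's best responses — vs I: I (payoff -1); vs II: II (payoff 5).
The only mutual best response is (I, I); neither player gains by switching there.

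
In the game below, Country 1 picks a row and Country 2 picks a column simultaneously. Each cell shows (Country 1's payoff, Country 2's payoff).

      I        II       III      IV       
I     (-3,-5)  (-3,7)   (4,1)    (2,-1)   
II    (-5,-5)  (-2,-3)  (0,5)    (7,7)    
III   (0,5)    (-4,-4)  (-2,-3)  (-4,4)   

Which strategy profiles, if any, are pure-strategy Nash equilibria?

Check mutual best responses: a cell is a NE iff neither player can gain by unilaterally deviating.
Country 1's best responses — vs I: III (payoff 0); vs II: II (payoff -2); vs III: I (payoff 4); vs IV: II (payoff 7).
Country 2's best responses — vs I: II (payoff 7); vs II: IV (payoff 7); vs III: I (payoff 5).
Mutual best responses occur at (II, IV) and (III, I); at each, neither player gains by switching.

(II, IV) and (III, I)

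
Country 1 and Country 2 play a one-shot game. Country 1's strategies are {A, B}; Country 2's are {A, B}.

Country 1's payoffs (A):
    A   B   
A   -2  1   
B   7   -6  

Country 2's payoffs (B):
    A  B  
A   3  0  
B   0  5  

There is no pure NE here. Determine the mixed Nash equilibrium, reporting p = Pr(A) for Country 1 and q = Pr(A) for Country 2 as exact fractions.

In a mixed NE each player is indifferent between their pure strategies, so the opponent's mix sets the indifference.
Country 2 indifferent between A and B: p·3 + (1−p)·0 = p·0 + (1−p)·5 ⟹ 0 + 3p = 5 + (-5)p ⟹ p = 5/8.
Country 1 indifferent between A and B: q·(-2) + (1−q)·1 = q·7 + (1−q)·(-6) ⟹ 1 + (-3)q = (-6) + 13q ⟹ q = 7/16.

p = 5/8, q = 7/16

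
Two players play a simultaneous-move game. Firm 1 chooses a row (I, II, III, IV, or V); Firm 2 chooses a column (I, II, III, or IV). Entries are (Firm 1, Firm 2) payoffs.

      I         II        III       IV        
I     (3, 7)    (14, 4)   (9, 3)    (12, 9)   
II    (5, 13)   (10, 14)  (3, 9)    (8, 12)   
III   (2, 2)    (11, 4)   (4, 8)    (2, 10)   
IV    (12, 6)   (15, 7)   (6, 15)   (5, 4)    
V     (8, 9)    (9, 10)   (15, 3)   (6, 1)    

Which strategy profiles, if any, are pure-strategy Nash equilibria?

(I, IV)

A profile is a Nash equilibrium when each player is best-responding to the other.
Firm 1's best responses — vs I: IV (payoff 12); vs II: IV (payoff 15); vs III: V (payoff 15); vs IV: I (payoff 12).
Firm 2's best responses — vs I: IV (payoff 9); vs II: II (payoff 14); vs III: IV (payoff 10); vs IV: III (payoff 15); vs V: II (payoff 10).
The only mutual best response is (I, IV); neither player gains by switching there.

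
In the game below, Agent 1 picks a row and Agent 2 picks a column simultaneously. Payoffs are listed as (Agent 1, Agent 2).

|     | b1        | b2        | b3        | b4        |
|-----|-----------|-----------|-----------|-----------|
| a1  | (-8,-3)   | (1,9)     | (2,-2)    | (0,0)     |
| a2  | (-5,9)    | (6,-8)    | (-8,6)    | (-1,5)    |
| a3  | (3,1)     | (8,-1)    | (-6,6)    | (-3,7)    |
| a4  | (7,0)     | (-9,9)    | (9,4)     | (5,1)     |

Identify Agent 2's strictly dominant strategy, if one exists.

No strictly dominant strategy

A strategy is strictly dominant if it gives Agent 2 a strictly higher payoff than every other strategy, against every choice by the opponent.
b1 is not dominant: against a1, b2 gives 9 > -3.
b2 is not dominant: against a2, b1 gives 9 > -8.
b3 is not dominant: against a1, b2 gives 9 > -2.
b4 is not dominant: against a1, b2 gives 9 > 0.
No single strategy is best against every opponent action.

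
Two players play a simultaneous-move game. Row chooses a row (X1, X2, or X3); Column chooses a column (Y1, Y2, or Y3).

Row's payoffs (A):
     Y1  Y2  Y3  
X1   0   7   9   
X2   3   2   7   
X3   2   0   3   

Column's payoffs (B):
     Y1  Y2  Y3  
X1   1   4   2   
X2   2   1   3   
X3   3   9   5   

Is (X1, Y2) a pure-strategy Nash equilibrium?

Holding Column at Y2: Row gets 7 from X1, versus 2 from X2, 0 from X3. No profitable deviation for Row.
Holding Row at X1: Column gets 4 from Y2, versus 1 from Y1, 2 from Y3. No profitable deviation for Column either.

Yes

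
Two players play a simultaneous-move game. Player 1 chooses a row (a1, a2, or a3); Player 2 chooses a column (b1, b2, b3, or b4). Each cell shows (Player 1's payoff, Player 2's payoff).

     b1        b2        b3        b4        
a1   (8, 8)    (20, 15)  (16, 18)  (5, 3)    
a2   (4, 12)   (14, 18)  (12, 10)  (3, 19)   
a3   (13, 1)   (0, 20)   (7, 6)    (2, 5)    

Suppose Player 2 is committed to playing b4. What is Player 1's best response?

a1

With Player 2 fixed at b4, Player 1's payoffs are: a1 → 5, a2 → 3, a3 → 2.
The maximum is 5, achieved by a1.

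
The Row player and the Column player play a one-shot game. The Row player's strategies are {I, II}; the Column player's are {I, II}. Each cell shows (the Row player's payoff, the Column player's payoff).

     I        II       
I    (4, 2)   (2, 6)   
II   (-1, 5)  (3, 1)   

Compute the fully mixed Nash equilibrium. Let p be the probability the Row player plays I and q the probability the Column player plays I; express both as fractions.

p = 1/2, q = 1/6

In a mixed NE each player is indifferent between their pure strategies, so the opponent's mix sets the indifference.
The Column player indifferent between I and II: p·2 + (1−p)·5 = p·6 + (1−p)·1 ⟹ 5 + (-3)p = 1 + 5p ⟹ p = 1/2.
The Row player indifferent between I and II: q·4 + (1−q)·2 = q·(-1) + (1−q)·3 ⟹ 2 + 2q = 3 + (-4)q ⟹ q = 1/6.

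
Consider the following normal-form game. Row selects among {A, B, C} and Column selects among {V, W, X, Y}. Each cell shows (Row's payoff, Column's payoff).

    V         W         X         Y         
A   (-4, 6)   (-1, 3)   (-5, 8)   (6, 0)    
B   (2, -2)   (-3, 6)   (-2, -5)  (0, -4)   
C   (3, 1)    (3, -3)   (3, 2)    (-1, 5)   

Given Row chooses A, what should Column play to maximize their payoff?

X

With Row fixed at A, Column's payoffs are: V → 6, W → 3, X → 8, Y → 0.
The maximum is 8, achieved by X.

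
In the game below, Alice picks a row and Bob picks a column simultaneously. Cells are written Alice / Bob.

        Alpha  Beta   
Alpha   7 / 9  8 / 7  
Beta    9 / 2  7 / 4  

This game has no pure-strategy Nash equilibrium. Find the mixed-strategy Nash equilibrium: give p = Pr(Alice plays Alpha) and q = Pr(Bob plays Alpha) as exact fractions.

Each player's mixing probability is pinned down by making the *other* player indifferent.
Bob indifferent between Alpha and Beta: p·9 + (1−p)·2 = p·7 + (1−p)·4 ⟹ 2 + 7p = 4 + 3p ⟹ p = 1/2.
Alice indifferent between Alpha and Beta: q·7 + (1−q)·8 = q·9 + (1−q)·7 ⟹ 8 + (-1)q = 7 + 2q ⟹ q = 1/3.

p = 1/2, q = 1/3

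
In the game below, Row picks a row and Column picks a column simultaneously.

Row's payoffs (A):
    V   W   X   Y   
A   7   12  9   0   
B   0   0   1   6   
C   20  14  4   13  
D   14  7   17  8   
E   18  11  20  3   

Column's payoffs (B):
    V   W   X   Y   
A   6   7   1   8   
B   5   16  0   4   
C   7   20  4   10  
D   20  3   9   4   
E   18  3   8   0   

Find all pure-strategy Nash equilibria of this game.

(C, W)

Find each player's best response to every opponent strategy; NE are the intersections.
Row's best responses — vs V: C (payoff 20); vs W: C (payoff 14); vs X: E (payoff 20); vs Y: C (payoff 13).
Column's best responses — vs A: Y (payoff 8); vs B: W (payoff 16); vs C: W (payoff 20); vs D: V (payoff 20); vs E: V (payoff 18).
The only mutual best response is (C, W); neither player gains by switching there.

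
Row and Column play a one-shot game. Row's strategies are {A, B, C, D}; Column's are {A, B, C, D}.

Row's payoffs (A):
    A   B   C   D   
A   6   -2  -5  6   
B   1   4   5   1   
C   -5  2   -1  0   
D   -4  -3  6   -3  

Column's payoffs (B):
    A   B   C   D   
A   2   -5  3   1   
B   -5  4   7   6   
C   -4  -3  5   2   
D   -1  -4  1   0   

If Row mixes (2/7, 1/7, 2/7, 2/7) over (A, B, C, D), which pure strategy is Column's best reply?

C

Compute Column's expected payoff from each pure strategy against the given mix.
A: (2/7)·2 + (1/7)·(-5) + (2/7)·(-4) + (2/7)·(-1) = -11/7
B: (2/7)·(-5) + (1/7)·4 + (2/7)·(-3) + (2/7)·(-4) = -20/7
C: (2/7)·3 + (1/7)·7 + (2/7)·5 + (2/7)·1 = 25/7
D: (2/7)·1 + (1/7)·6 + (2/7)·2 + (2/7)·0 = 12/7
Highest expected payoff is 25/7, from C.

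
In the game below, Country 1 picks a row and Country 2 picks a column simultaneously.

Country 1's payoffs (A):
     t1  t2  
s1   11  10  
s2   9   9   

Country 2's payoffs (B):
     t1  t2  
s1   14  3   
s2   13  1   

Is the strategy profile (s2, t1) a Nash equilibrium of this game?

No

Holding Country 2 at t1: Country 1 gets 9 from s2 but could get 11 by switching to s1. Country 1 has a profitable deviation.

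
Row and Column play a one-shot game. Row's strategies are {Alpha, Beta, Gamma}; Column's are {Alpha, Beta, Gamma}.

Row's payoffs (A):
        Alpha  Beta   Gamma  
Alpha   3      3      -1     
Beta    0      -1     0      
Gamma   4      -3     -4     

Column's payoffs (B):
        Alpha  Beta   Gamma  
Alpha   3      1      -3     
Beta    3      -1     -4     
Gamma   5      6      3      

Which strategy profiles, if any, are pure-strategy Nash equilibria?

A profile is a Nash equilibrium when each player is best-responding to the other.
Row's best responses — vs Alpha: Gamma (payoff 4); vs Beta: Alpha (payoff 3); vs Gamma: Beta (payoff 0).
Column's best responses — vs Alpha: Alpha (payoff 3); vs Beta: Alpha (payoff 3); vs Gamma: Beta (payoff 6).
No cell has both players best-responding. For instance, Row's best reply to Gamma is Beta, but against Beta Column prefers Alpha over Gamma.

There is no pure-strategy Nash equilibrium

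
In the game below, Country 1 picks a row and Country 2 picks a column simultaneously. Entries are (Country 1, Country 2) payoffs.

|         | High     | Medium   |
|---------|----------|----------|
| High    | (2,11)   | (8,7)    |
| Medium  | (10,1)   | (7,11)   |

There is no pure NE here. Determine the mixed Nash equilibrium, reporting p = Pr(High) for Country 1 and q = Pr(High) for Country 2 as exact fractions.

Each player's mixing probability is pinned down by making the *other* player indifferent.
Country 2 indifferent between High and Medium: p·11 + (1−p)·1 = p·7 + (1−p)·11 ⟹ 1 + 10p = 11 + (-4)p ⟹ p = 5/7.
Country 1 indifferent between High and Medium: q·2 + (1−q)·8 = q·10 + (1−q)·7 ⟹ 8 + (-6)q = 7 + 3q ⟹ q = 1/9.

p = 5/7, q = 1/9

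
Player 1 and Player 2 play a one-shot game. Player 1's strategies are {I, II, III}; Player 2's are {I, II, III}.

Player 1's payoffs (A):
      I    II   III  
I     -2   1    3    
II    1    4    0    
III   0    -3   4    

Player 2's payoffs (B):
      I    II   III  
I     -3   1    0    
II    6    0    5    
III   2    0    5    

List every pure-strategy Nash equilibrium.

A profile is a Nash equilibrium when each player is best-responding to the other.
Player 1's best responses — vs I: II (payoff 1); vs II: II (payoff 4); vs III: III (payoff 4).
Player 2's best responses — vs I: II (payoff 1); vs II: I (payoff 6); vs III: III (payoff 5).
Mutual best responses occur at (II, I) and (III, III); at each, neither player gains by switching.

(II, I) and (III, III)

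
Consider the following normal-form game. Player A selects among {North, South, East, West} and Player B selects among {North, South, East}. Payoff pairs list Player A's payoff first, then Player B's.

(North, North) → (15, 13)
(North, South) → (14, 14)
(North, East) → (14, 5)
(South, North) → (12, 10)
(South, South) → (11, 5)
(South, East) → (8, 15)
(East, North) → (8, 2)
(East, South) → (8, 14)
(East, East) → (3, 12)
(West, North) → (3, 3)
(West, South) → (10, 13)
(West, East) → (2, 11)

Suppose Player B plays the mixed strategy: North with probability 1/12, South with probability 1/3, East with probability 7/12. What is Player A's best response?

Player A's best reply maximizes expected payoff against the mix.
North: (1/12)·15 + (1/3)·14 + (7/12)·14 = 169/12
South: (1/12)·12 + (1/3)·11 + (7/12)·8 = 28/3
East: (1/12)·8 + (1/3)·8 + (7/12)·3 = 61/12
West: (1/12)·3 + (1/3)·10 + (7/12)·2 = 19/4
Highest expected payoff is 169/12, from North.

North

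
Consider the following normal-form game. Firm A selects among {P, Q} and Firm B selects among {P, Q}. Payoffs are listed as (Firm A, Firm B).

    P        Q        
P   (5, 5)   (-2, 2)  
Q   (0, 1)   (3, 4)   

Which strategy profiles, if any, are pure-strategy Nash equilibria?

(P, P) and (Q, Q)

Check mutual best responses: a cell is a NE iff neither player can gain by unilaterally deviating.
Firm A's best responses — vs P: P (payoff 5); vs Q: Q (payoff 3).
Firm B's best responses — vs P: P (payoff 5); vs Q: Q (payoff 4).
Mutual best responses occur at (P, P) and (Q, Q); at each, neither player gains by switching.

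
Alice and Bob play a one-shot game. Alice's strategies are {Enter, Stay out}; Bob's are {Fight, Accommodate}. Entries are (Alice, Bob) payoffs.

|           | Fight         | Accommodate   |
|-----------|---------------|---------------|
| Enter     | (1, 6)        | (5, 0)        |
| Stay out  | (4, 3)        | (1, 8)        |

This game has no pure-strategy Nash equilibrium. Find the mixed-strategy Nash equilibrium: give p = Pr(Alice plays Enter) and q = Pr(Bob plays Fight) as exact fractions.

p = 5/11, q = 4/7

In a mixed NE each player is indifferent between their pure strategies, so the opponent's mix sets the indifference.
Bob indifferent between Fight and Accommodate: p·6 + (1−p)·3 = p·0 + (1−p)·8 ⟹ 3 + 3p = 8 + (-8)p ⟹ p = 5/11.
Alice indifferent between Enter and Stay out: q·1 + (1−q)·5 = q·4 + (1−q)·1 ⟹ 5 + (-4)q = 1 + 3q ⟹ q = 4/7.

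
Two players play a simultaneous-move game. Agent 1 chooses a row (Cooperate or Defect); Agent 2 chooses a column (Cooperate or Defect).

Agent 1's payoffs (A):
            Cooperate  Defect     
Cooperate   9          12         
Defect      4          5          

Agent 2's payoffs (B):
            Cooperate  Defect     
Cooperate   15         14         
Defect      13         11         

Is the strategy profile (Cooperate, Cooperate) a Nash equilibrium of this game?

Holding Agent 2 at Cooperate: Agent 1 gets 9 from Cooperate, versus 4 from Defect. No profitable deviation for Agent 1.
Holding Agent 1 at Cooperate: Agent 2 gets 15 from Cooperate, versus 14 from Defect. No profitable deviation for Agent 2 either.

Yes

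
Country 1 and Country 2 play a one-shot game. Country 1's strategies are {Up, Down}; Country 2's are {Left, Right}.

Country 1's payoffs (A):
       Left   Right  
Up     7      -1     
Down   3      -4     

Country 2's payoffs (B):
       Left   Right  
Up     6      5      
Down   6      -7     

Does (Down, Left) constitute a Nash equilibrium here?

Holding Country 2 at Left: Country 1 gets 3 from Down but could get 7 by switching to Up. Country 1 has a profitable deviation.

No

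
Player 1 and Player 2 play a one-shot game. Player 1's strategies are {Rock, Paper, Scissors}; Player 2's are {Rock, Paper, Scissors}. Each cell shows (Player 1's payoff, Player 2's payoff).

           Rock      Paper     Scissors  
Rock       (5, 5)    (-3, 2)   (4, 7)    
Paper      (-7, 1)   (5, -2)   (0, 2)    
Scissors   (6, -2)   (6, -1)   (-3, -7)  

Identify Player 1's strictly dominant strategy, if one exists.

No strictly dominant strategy

Check whether one of Player 1's strategies beats all alternatives regardless of what the opponent does.
Rock is not dominant: against Rock, Scissors gives 6 > 5.
Paper is not dominant: against Rock, Rock gives 5 > -7.
Scissors is not dominant: against Scissors, Rock gives 4 > -3.
No single strategy is best against every opponent action.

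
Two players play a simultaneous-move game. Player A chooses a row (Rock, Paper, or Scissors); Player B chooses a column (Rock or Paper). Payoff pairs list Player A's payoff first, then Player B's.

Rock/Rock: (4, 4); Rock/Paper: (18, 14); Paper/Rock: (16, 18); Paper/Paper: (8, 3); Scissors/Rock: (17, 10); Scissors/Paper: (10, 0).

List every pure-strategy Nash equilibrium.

(Rock, Paper) and (Scissors, Rock)

Check mutual best responses: a cell is a NE iff neither player can gain by unilaterally deviating.
Player A's best responses — vs Rock: Scissors (payoff 17); vs Paper: Rock (payoff 18).
Player B's best responses — vs Rock: Paper (payoff 14); vs Paper: Rock (payoff 18); vs Scissors: Rock (payoff 10).
Mutual best responses occur at (Rock, Paper) and (Scissors, Rock); at each, neither player gains by switching.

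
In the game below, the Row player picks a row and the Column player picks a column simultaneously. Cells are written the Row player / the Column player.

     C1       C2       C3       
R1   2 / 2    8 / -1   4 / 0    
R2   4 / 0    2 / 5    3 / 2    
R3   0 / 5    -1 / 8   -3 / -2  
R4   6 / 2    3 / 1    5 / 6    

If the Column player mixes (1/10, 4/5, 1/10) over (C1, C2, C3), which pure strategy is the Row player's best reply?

The Row player's best reply maximizes expected payoff against the mix.
R1: (1/10)·2 + (4/5)·8 + (1/10)·4 = 7
R2: (1/10)·4 + (4/5)·2 + (1/10)·3 = 23/10
R3: (1/10)·0 + (4/5)·(-1) + (1/10)·(-3) = -11/10
R4: (1/10)·6 + (4/5)·3 + (1/10)·5 = 7/2
Highest expected payoff is 7, from R1.

R1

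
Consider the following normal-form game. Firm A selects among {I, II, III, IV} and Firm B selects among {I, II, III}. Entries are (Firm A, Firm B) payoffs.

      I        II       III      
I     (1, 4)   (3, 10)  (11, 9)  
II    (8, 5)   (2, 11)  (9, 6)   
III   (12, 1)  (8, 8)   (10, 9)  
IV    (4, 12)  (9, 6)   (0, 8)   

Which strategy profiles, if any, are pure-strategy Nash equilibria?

A profile is a Nash equilibrium when each player is best-responding to the other.
Firm A's best responses — vs I: III (payoff 12); vs II: IV (payoff 9); vs III: I (payoff 11).
Firm B's best responses — vs I: II (payoff 10); vs II: II (payoff 11); vs III: III (payoff 9); vs IV: I (payoff 12).
No cell has both players best-responding. For instance, Firm A's best reply to I is III, but against III Firm B prefers III over I.

None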